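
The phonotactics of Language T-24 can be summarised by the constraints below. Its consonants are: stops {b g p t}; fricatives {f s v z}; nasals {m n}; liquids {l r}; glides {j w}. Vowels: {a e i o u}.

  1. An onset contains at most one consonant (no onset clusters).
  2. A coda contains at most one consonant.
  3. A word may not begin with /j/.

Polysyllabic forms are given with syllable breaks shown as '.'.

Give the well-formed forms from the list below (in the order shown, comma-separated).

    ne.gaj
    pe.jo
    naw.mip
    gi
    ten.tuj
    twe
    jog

ne.gaj — σ1 onset /n/, coda /∅/ ok; σ2 onset /g/, coda /j/ ok → well-formed
pe.jo — σ1 onset /p/, coda /∅/ ok; σ2 onset /j/, coda /∅/ ok → well-formed
naw.mip — σ1 onset /n/, coda /w/ ok; σ2 onset /m/, coda /p/ ok → well-formed
gi — σ1 onset /g/, coda /∅/ ok → well-formed
ten.tuj — σ1 onset /t/, coda /n/ ok; σ2 onset /t/, coda /j/ ok → well-formed
twe — violates constraint 1: syllable 1 onset /tw/ has 2 consonants (> 1) → ill-formed
jog — violates constraint 3: word begins with /j/ → ill-formed

ne.gaj, pe.jo, naw.mip, gi, ten.tuj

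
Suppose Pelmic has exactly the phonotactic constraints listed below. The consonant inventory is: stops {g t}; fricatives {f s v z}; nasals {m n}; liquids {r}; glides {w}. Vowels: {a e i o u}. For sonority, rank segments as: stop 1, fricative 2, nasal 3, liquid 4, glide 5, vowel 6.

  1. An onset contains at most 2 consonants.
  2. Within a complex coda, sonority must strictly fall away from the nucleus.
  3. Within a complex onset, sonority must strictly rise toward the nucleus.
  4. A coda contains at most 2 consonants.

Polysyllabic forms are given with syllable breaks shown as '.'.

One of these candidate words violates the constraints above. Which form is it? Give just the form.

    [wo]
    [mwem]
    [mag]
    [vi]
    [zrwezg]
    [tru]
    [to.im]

[wo] — σ1 onset /w/, coda /∅/ ok → permitted
[mwem] — σ1 onset /mw/ (3→5 rises), coda /m/ ok → permitted
[mag] — σ1 onset /m/, coda /g/ ok → permitted
[vi] — σ1 onset /v/, coda /∅/ ok → permitted
[zrwezg] — violates constraint 1: syllable 1 onset /zrw/ has 3 consonants (> 2) → not permitted
[tru] — σ1 onset /tr/ (1→4 rises), coda /∅/ ok → permitted
[to.im] — σ1 onset /t/, coda /∅/ ok; σ2 onset /∅/, coda /m/ ok → permitted

[zrwezg]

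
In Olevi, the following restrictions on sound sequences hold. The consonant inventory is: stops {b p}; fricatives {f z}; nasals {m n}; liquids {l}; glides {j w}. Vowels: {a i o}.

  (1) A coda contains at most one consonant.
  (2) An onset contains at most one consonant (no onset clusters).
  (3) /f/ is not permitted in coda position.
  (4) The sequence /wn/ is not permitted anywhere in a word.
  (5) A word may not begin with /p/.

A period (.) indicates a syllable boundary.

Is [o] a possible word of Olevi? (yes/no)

yes

[o] — σ1 onset /∅/, coda /∅/ ok → permitted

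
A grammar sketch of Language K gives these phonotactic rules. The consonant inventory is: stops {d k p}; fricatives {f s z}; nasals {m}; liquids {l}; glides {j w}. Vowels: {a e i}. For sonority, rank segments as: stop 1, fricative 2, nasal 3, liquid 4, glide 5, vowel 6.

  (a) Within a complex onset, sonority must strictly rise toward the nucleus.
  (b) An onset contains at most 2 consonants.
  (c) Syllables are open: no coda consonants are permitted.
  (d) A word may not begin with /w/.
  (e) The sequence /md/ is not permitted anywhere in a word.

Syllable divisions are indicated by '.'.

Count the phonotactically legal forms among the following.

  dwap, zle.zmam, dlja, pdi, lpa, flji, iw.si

0

dwap — violates constraint (c): syllable 1 coda /p/ has 1 consonant (> 0) → phonotactically illegal
zle.zmam — violates constraint (c): syllable 2 coda /m/ has 1 consonant (> 0) → phonotactically illegal
dlja — violates constraint (b): syllable 1 onset /dlj/ has 3 consonants (> 2) → phonotactically illegal
pdi — violates constraint (a): syllable 1 onset /pd/: /p/ (stop, 1) → /d/ (stop, 1) does not rise → phonotactically illegal
lpa — violates constraint (a): syllable 1 onset /lp/: /l/ (liquid, 4) → /p/ (stop, 1) does not rise → phonotactically illegal
flji — violates constraint (b): syllable 1 onset /flj/ has 3 consonants (> 2) → phonotactically illegal
iw.si — violates constraint (c): syllable 1 coda /w/ has 1 consonant (> 0) → phonotactically illegal
No form is phonotactically legal → 0.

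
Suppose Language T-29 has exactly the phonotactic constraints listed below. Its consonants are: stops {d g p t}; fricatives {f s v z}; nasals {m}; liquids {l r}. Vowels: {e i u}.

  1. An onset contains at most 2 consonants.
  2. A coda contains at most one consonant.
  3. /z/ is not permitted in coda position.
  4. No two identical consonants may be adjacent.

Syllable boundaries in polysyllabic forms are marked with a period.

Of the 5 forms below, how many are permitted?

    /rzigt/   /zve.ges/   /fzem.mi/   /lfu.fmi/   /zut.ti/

2

/rzigt/ — violates constraint 2: syllable 1 coda /gt/ has 2 consonants (> 1) → not permitted
/zve.ges/ — σ1 onset /zv/ (2C), coda /∅/ ok; σ2 onset /g/, coda /s/ ok → permitted
/fzem.mi/ — violates constraint 4: adjacent identical consonants /mm/ → not permitted
/lfu.fmi/ — σ1 onset /lf/ (2C), coda /∅/ ok; σ2 onset /fm/ (2C), coda /∅/ ok → permitted
/zut.ti/ — violates constraint 4: adjacent identical consonants /tt/ → not permitted
Permitted: /zve.ges/, /lfu.fmi/ → 2.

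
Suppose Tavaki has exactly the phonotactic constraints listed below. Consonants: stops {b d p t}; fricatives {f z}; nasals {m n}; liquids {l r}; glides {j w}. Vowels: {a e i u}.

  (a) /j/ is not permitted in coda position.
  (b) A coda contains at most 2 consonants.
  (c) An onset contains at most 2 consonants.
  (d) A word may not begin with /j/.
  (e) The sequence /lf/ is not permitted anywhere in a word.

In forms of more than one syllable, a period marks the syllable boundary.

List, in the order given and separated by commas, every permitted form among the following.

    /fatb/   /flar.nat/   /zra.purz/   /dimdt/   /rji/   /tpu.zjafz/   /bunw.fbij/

/fatb/, /flar.nat/, /zra.purz/, /rji/, /tpu.zjafz/

/fatb/ — σ1 onset /f/, coda /tb/ (2C) ok → permitted
/flar.nat/ — σ1 onset /fl/ (2C), coda /r/ ok; σ2 onset /n/, coda /t/ ok → permitted
/zra.purz/ — σ1 onset /zr/ (2C), coda /∅/ ok; σ2 onset /p/, coda /rz/ (2C) ok → permitted
/dimdt/ — violates constraint (b): syllable 1 coda /mdt/ has 3 consonants (> 2) → not permitted
/rji/ — σ1 onset /rj/ (2C), coda /∅/ ok → permitted
/tpu.zjafz/ — σ1 onset /tp/ (2C), coda /∅/ ok; σ2 onset /zj/ (2C), coda /fz/ (2C) ok → permitted
/bunw.fbij/ — violates constraint (a): syllable 2 coda contains /j/ → not permitted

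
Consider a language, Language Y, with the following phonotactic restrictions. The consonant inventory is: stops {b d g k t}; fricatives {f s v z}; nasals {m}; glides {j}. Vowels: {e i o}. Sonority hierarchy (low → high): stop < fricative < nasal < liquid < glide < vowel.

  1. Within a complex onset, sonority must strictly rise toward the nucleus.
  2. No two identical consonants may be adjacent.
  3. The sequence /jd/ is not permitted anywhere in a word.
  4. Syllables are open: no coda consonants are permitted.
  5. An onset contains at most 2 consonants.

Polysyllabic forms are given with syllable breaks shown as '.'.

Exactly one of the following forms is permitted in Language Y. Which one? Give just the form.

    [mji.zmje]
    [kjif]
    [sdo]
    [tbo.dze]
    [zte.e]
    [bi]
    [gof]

[mji.zmje] — violates constraint 5: syllable 2 onset /zmj/ has 3 consonants (> 2) → not permitted
[kjif] — violates constraint 4: syllable 1 coda /f/ has 1 consonant (> 0) → not permitted
[sdo] — violates constraint 1: syllable 1 onset /sd/: /s/ (fricative, 2) → /d/ (stop, 1) does not rise → not permitted
[tbo.dze] — violates constraint 1: syllable 1 onset /tb/: /t/ (stop, 1) → /b/ (stop, 1) does not rise → not permitted
[zte.e] — violates constraint 1: syllable 1 onset /zt/: /z/ (fricative, 2) → /t/ (stop, 1) does not rise → not permitted
[bi] — σ1 onset /b/, coda /∅/ ok → permitted
[gof] — violates constraint 4: syllable 1 coda /f/ has 1 consonant (> 0) → not permitted

[bi]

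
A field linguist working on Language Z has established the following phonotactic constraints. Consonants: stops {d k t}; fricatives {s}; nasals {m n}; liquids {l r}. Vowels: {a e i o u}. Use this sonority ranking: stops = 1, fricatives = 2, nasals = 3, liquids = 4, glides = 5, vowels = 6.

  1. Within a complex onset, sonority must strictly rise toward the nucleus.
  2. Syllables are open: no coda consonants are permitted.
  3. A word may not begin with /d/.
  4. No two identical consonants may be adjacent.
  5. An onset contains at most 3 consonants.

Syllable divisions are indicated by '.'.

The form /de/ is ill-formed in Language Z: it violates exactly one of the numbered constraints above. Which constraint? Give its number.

3

/de/: word begins with /d/.
This is a violation of constraint 3: "A word may not begin with /d/."
The remaining constraints (1, 2, 4, 5) are satisfied.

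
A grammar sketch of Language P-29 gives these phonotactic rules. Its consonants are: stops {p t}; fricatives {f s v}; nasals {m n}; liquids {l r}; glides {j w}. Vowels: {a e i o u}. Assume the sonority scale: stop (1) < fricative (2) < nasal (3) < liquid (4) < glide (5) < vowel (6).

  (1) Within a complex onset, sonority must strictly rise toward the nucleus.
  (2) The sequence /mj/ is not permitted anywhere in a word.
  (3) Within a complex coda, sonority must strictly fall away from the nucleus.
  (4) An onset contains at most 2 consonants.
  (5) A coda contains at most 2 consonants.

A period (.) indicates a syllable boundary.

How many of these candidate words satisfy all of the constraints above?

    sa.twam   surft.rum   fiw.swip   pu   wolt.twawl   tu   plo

sa.twam — σ1 onset /s/, coda /∅/ ok; σ2 onset /tw/ (1→5 rises), coda /m/ ok → well-formed
surft.rum — violates constraint 5: syllable 1 coda /rft/ has 3 consonants (> 2) → ill-formed
fiw.swip — σ1 onset /f/, coda /w/ ok; σ2 onset /sw/ (2→5 rises), coda /p/ ok → well-formed
pu — σ1 onset /p/, coda /∅/ ok → well-formed
wolt.twawl — σ1 onset /w/, coda /lt/ (4→1 falls) ok; σ2 onset /tw/ (1→5 rises), coda /wl/ (5→4 falls) ok → well-formed
tu — σ1 onset /t/, coda /∅/ ok → well-formed
plo — σ1 onset /pl/ (1→4 rises), coda /∅/ ok → well-formed
Well-formed: sa.twam, fiw.swip, pu, wolt.twawl, tu, plo → 6.

6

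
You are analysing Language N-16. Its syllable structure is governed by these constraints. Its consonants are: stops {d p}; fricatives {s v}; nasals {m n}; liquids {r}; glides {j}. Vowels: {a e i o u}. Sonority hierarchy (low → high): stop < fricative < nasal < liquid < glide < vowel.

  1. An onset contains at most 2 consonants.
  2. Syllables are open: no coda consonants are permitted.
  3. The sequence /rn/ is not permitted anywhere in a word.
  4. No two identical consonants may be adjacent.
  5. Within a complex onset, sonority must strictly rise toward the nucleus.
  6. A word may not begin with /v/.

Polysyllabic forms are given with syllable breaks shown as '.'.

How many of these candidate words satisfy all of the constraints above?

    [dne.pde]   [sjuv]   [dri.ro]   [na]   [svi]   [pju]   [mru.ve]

4

[dne.pde] — violates constraint 5: syllable 2 onset /pd/: /p/ (stop, 1) → /d/ (stop, 1) does not rise → not permitted
[sjuv] — violates constraint 2: syllable 1 coda /v/ has 1 consonant (> 0) → not permitted
[dri.ro] — σ1 onset /dr/ (1→4 rises), coda /∅/ ok; σ2 onset /r/, coda /∅/ ok → permitted
[na] — σ1 onset /n/, coda /∅/ ok → permitted
[svi] — violates constraint 5: syllable 1 onset /sv/: /s/ (fricative, 2) → /v/ (fricative, 2) does not rise → not permitted
[pju] — σ1 onset /pj/ (1→5 rises), coda /∅/ ok → permitted
[mru.ve] — σ1 onset /mr/ (3→4 rises), coda /∅/ ok; σ2 onset /v/, coda /∅/ ok → permitted
Permitted: [dri.ro], [na], [pju], [mru.ve] → 4.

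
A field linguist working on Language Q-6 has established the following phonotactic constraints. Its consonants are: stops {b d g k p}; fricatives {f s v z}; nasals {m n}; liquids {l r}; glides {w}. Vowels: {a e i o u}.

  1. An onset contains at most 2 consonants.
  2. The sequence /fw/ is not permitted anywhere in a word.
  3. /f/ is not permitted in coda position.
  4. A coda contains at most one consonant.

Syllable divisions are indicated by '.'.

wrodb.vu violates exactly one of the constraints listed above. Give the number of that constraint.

wrodb.vu: syllable 1 coda /db/ has 2 consonants (> 1).
This is a violation of constraint 4: "A coda contains at most one consonant."
The remaining constraints (1, 2, 3) are satisfied.

4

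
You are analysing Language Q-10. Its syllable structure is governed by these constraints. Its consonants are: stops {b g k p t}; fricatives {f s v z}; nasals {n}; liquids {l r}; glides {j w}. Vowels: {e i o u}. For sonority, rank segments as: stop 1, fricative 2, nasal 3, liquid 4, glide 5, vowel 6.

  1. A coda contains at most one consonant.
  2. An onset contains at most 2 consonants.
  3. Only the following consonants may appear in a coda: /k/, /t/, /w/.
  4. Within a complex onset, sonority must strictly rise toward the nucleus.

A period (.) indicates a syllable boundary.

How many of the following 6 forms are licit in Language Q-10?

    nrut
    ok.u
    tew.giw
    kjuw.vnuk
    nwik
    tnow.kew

nrut — σ1 onset /nr/ (3→4 rises), coda /t/ ok → licit
ok.u — σ1 onset /∅/, coda /k/ ok; σ2 onset /∅/, coda /∅/ ok → licit
tew.giw — σ1 onset /t/, coda /w/ ok; σ2 onset /g/, coda /w/ ok → licit
kjuw.vnuk — σ1 onset /kj/ (1→5 rises), coda /w/ ok; σ2 onset /vn/ (2→3 rises), coda /k/ ok → licit
nwik — σ1 onset /nw/ (3→5 rises), coda /k/ ok → licit
tnow.kew — σ1 onset /tn/ (1→3 rises), coda /w/ ok; σ2 onset /k/, coda /w/ ok → licit
Licit: nrut, ok.u, tew.giw, kjuw.vnuk, nwik, tnow.kew → 6.

6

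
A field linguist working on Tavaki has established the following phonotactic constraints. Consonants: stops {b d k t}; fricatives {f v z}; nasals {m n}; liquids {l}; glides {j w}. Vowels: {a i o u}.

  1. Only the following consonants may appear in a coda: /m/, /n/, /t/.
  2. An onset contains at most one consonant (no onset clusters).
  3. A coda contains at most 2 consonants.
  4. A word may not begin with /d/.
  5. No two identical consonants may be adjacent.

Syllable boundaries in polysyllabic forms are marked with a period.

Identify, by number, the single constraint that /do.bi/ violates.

4

/do.bi/: word begins with /d/.
This is a violation of constraint 4: "A word may not begin with /d/."
The remaining constraints (1, 2, 3, 5) are satisfied.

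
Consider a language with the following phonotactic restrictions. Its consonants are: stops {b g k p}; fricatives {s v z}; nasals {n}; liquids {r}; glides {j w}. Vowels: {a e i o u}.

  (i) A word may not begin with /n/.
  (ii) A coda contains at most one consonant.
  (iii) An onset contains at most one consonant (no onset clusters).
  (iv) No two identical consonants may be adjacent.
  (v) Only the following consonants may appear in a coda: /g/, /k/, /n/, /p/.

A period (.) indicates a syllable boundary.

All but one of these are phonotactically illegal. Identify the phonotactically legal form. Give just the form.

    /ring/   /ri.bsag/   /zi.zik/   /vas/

/ring/ — violates constraint (ii): syllable 1 coda /ng/ has 2 consonants (> 1) → phonotactically illegal
/ri.bsag/ — violates constraint (iii): syllable 2 onset /bs/ has 2 consonants (> 1) → phonotactically illegal
/zi.zik/ — σ1 onset /z/, coda /∅/ ok; σ2 onset /z/, coda /k/ ok → phonotactically legal
/vas/ — violates constraint (v): syllable 1 coda contains /s/, which is not a licensed coda consonant → phonotactically illegal

/zi.zik/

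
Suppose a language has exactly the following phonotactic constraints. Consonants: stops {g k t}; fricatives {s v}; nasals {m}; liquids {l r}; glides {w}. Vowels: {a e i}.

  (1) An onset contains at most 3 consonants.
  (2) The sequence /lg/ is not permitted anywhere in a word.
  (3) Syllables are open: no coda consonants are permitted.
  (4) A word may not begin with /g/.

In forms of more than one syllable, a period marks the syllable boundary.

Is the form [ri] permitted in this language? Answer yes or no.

[ri] — σ1 onset /r/, coda /∅/ ok → permitted

yes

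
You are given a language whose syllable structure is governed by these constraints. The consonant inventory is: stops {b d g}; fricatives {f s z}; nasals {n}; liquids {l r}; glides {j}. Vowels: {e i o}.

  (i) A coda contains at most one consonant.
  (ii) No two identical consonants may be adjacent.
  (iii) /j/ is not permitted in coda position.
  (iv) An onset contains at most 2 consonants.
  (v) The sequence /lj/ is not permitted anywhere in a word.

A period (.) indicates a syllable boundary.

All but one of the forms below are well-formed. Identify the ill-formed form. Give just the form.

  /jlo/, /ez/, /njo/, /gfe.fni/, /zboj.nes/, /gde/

/jlo/ — σ1 onset /jl/ (2C), coda /∅/ ok → well-formed
/ez/ — σ1 onset /∅/, coda /z/ ok → well-formed
/njo/ — σ1 onset /nj/ (2C), coda /∅/ ok → well-formed
/gfe.fni/ — σ1 onset /gf/ (2C), coda /∅/ ok; σ2 onset /fn/ (2C), coda /∅/ ok → well-formed
/zboj.nes/ — violates constraint (iii): syllable 1 coda contains /j/ → ill-formed
/gde/ — σ1 onset /gd/ (2C), coda /∅/ ok → well-formed

/zboj.nes/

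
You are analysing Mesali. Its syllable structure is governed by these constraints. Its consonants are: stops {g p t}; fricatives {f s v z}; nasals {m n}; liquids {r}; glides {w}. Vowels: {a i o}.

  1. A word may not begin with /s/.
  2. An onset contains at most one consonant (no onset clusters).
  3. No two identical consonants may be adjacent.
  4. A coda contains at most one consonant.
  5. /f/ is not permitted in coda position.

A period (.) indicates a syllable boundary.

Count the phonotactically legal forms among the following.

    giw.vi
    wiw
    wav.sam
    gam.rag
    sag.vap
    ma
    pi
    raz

giw.vi — σ1 onset /g/, coda /w/ ok; σ2 onset /v/, coda /∅/ ok → phonotactically legal
wiw — σ1 onset /w/, coda /w/ ok → phonotactically legal
wav.sam — σ1 onset /w/, coda /v/ ok; σ2 onset /s/, coda /m/ ok → phonotactically legal
gam.rag — σ1 onset /g/, coda /m/ ok; σ2 onset /r/, coda /g/ ok → phonotactically legal
sag.vap — violates constraint 1: word begins with /s/ → phonotactically illegal
ma — σ1 onset /m/, coda /∅/ ok → phonotactically legal
pi — σ1 onset /p/, coda /∅/ ok → phonotactically legal
raz — σ1 onset /r/, coda /z/ ok → phonotactically legal
Phonotactically legal: giw.vi, wiw, wav.sam, gam.rag, ma, pi, raz → 7.

7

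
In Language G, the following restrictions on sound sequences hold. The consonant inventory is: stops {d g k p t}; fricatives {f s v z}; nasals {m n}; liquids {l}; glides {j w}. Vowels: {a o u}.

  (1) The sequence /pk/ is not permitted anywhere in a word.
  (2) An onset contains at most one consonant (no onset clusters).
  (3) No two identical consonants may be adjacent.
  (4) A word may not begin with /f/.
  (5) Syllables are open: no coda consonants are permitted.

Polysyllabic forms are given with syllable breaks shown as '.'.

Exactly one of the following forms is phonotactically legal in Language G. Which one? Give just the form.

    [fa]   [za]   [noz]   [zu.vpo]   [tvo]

[za]

[fa] — violates constraint 4: word begins with /f/ → phonotactically illegal
[za] — σ1 onset /z/, coda /∅/ ok → phonotactically legal
[noz] — violates constraint 5: syllable 1 coda /z/ has 1 consonant (> 0) → phonotactically illegal
[zu.vpo] — violates constraint 2: syllable 2 onset /vp/ has 2 consonants (> 1) → phonotactically illegal
[tvo] — violates constraint 2: syllable 1 onset /tv/ has 2 consonants (> 1) → phonotactically illegal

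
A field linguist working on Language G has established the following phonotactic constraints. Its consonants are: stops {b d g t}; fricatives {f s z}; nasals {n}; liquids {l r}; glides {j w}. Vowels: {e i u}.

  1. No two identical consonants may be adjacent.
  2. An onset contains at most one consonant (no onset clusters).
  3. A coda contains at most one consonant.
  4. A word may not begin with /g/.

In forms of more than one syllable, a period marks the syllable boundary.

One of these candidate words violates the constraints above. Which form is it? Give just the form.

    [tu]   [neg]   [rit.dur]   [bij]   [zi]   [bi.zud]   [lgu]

[tu] — σ1 onset /t/, coda /∅/ ok → licit
[neg] — σ1 onset /n/, coda /g/ ok → licit
[rit.dur] — σ1 onset /r/, coda /t/ ok; σ2 onset /d/, coda /r/ ok → licit
[bij] — σ1 onset /b/, coda /j/ ok → licit
[zi] — σ1 onset /z/, coda /∅/ ok → licit
[bi.zud] — σ1 onset /b/, coda /∅/ ok; σ2 onset /z/, coda /d/ ok → licit
[lgu] — violates constraint 2: syllable 1 onset /lg/ has 2 consonants (> 1) → illicit

[lgu]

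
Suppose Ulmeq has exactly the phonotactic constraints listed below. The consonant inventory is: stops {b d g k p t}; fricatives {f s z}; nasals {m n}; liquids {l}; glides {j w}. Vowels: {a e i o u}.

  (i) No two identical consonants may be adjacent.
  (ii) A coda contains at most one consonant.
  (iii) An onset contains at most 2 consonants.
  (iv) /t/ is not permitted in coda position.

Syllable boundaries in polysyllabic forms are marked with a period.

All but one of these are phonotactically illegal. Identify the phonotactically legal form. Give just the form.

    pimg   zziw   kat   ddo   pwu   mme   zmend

pwu

pimg — violates constraint (ii): syllable 1 coda /mg/ has 2 consonants (> 1) → phonotactically illegal
zziw — violates constraint (i): adjacent identical consonants /zz/ → phonotactically illegal
kat — violates constraint (iv): syllable 1 coda contains /t/ → phonotactically illegal
ddo — violates constraint (i): adjacent identical consonants /dd/ → phonotactically illegal
pwu — σ1 onset /pw/ (2C), coda /∅/ ok → phonotactically legal
mme — violates constraint (i): adjacent identical consonants /mm/ → phonotactically illegal
zmend — violates constraint (ii): syllable 1 coda /nd/ has 2 consonants (> 1) → phonotactically illegal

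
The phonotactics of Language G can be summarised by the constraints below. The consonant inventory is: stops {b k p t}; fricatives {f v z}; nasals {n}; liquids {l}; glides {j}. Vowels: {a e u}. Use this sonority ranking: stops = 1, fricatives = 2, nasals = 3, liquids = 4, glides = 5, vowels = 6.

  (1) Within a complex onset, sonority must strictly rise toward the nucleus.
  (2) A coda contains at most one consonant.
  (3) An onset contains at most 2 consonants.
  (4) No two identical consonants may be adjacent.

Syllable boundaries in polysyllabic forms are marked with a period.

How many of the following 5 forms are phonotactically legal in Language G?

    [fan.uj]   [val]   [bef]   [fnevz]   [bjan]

[fan.uj] — σ1 onset /f/, coda /n/ ok; σ2 onset /∅/, coda /j/ ok → phonotactically legal
[val] — σ1 onset /v/, coda /l/ ok → phonotactically legal
[bef] — σ1 onset /b/, coda /f/ ok → phonotactically legal
[fnevz] — violates constraint 2: syllable 1 coda /vz/ has 2 consonants (> 1) → phonotactically illegal
[bjan] — σ1 onset /bj/ (1→5 rises), coda /n/ ok → phonotactically legal
Phonotactically legal: [fan.uj], [val], [bef], [bjan] → 4.

4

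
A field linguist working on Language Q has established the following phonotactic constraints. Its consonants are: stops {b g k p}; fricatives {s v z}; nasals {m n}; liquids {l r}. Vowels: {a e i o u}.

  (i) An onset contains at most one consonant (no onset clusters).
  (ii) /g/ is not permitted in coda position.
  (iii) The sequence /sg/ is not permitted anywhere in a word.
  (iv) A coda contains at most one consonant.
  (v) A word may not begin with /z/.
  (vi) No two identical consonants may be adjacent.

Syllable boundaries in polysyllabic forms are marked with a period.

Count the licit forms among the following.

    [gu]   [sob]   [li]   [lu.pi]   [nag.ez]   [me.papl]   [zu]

4

[gu] — σ1 onset /g/, coda /∅/ ok → licit
[sob] — σ1 onset /s/, coda /b/ ok → licit
[li] — σ1 onset /l/, coda /∅/ ok → licit
[lu.pi] — σ1 onset /l/, coda /∅/ ok; σ2 onset /p/, coda /∅/ ok → licit
[nag.ez] — violates constraint (ii): syllable 1 coda contains /g/ → illicit
[me.papl] — violates constraint (iv): syllable 2 coda /pl/ has 2 consonants (> 1) → illicit
[zu] — violates constraint (v): word begins with /z/ → illicit
Licit: [gu], [sob], [li], [lu.pi] → 4.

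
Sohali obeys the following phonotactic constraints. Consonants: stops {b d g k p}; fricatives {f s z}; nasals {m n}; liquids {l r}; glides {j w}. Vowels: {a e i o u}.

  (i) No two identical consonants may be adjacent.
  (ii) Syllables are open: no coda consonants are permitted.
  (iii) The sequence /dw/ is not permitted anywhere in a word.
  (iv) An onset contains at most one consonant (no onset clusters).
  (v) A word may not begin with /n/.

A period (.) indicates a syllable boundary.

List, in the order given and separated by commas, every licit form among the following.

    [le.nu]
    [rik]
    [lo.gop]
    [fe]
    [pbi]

[le.nu], [fe]

[le.nu] — σ1 onset /l/, coda /∅/ ok; σ2 onset /n/, coda /∅/ ok → licit
[rik] — violates constraint (ii): syllable 1 coda /k/ has 1 consonant (> 0) → illicit
[lo.gop] — violates constraint (ii): syllable 2 coda /p/ has 1 consonant (> 0) → illicit
[fe] — σ1 onset /f/, coda /∅/ ok → licit
[pbi] — violates constraint (iv): syllable 1 onset /pb/ has 2 consonants (> 1) → illicit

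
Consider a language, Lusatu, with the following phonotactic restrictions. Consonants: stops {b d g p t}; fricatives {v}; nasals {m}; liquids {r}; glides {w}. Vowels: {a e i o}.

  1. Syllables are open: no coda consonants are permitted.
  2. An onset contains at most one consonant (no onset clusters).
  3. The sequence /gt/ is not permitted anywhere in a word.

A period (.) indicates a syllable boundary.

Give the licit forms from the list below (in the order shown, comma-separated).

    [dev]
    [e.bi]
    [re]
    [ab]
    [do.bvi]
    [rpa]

[dev] — violates constraint 1: syllable 1 coda /v/ has 1 consonant (> 0) → illicit
[e.bi] — σ1 onset /∅/, coda /∅/ ok; σ2 onset /b/, coda /∅/ ok → licit
[re] — σ1 onset /r/, coda /∅/ ok → licit
[ab] — violates constraint 1: syllable 1 coda /b/ has 1 consonant (> 0) → illicit
[do.bvi] — violates constraint 2: syllable 2 onset /bv/ has 2 consonants (> 1) → illicit
[rpa] — violates constraint 2: syllable 1 onset /rp/ has 2 consonants (> 1) → illicit

[e.bi], [re]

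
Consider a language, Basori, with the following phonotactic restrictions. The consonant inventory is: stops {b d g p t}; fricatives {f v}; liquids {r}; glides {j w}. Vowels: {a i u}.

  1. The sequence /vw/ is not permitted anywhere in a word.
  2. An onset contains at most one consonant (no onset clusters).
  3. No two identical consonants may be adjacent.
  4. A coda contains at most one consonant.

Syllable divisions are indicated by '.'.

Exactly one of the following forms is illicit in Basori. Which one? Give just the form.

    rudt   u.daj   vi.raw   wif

rudt — violates constraint 4: syllable 1 coda /dt/ has 2 consonants (> 1) → illicit
u.daj — σ1 onset /∅/, coda /∅/ ok; σ2 onset /d/, coda /j/ ok → licit
vi.raw — σ1 onset /v/, coda /∅/ ok; σ2 onset /r/, coda /w/ ok → licit
wif — σ1 onset /w/, coda /f/ ok → licit

rudt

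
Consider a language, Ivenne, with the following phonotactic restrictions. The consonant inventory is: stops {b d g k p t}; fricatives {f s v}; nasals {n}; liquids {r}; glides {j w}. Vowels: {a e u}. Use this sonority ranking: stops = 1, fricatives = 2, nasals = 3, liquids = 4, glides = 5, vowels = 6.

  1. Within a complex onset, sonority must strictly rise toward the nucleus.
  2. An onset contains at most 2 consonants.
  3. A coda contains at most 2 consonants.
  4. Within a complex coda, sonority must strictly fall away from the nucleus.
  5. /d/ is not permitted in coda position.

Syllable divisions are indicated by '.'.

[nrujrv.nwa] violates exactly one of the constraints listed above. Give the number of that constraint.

[nrujrv.nwa]: syllable 1 coda /jrv/ has 3 consonants (> 2).
This is a violation of constraint 3: "A coda contains at most 2 consonants."
The remaining constraints (1, 2, 4, 5) are satisfied.

3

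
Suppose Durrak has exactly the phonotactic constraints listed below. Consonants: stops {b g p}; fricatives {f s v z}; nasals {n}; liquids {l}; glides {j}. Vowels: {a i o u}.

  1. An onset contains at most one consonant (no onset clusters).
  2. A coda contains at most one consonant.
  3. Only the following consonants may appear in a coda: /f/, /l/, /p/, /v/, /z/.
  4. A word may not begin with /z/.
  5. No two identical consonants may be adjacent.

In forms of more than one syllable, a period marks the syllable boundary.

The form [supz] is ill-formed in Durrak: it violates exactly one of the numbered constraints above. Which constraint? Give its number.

2

[supz]: syllable 1 coda /pz/ has 2 consonants (> 1).
This is a violation of constraint 2: "A coda contains at most one consonant."
The remaining constraints (1, 3, 4, 5) are satisfied.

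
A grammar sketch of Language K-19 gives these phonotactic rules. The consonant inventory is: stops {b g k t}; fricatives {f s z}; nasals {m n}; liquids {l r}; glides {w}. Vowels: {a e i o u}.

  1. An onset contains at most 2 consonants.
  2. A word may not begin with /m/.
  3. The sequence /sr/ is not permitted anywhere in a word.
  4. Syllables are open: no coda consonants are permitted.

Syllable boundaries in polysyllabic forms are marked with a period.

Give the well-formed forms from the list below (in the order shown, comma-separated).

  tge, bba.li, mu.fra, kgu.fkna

tge — σ1 onset /tg/ (2C), coda /∅/ ok → well-formed
bba.li — σ1 onset /bb/ (2C), coda /∅/ ok; σ2 onset /l/, coda /∅/ ok → well-formed
mu.fra — violates constraint 2: word begins with /m/ → ill-formed
kgu.fkna — violates constraint 1: syllable 2 onset /fkn/ has 3 consonants (> 2) → ill-formed

tge, bba.li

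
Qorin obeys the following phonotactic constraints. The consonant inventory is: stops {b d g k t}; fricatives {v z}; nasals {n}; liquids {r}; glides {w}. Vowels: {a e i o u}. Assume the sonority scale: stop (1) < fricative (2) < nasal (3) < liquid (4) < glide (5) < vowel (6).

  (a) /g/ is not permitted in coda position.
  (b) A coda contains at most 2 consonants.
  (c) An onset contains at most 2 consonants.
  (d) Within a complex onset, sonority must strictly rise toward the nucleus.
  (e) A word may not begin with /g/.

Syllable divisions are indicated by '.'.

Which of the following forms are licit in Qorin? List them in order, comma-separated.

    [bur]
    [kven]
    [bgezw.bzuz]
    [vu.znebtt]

[bur] — σ1 onset /b/, coda /r/ ok → licit
[kven] — σ1 onset /kv/ (1→2 rises), coda /n/ ok → licit
[bgezw.bzuz] — violates constraint (d): syllable 1 onset /bg/: /b/ (stop, 1) → /g/ (stop, 1) does not rise → illicit
[vu.znebtt] — violates constraint (b): syllable 2 coda /btt/ has 3 consonants (> 2) → illicit

[bur], [kven]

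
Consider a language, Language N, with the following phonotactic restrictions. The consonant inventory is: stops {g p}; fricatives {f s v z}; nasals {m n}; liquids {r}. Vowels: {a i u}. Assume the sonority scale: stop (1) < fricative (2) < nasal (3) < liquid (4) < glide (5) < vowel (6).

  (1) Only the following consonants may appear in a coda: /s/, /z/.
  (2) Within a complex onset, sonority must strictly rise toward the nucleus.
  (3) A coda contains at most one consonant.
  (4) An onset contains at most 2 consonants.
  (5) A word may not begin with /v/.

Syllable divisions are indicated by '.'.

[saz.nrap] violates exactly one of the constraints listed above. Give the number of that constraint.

[saz.nrap]: syllable 2 coda contains /p/, which is not a licensed coda consonant.
This is a violation of constraint 1: "Only the following consonants may appear in a coda: /s/, /z/."
The remaining constraints (2, 3, 4, 5) are satisfied.

1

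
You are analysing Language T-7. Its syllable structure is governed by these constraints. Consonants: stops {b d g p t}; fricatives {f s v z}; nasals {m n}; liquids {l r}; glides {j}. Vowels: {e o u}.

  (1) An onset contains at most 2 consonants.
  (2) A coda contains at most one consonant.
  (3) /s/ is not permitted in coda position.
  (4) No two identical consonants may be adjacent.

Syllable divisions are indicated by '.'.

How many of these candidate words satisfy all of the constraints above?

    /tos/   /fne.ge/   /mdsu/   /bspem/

1

/tos/ — violates constraint 3: syllable 1 coda contains /s/ → illicit
/fne.ge/ — σ1 onset /fn/ (2C), coda /∅/ ok; σ2 onset /g/, coda /∅/ ok → licit
/mdsu/ — violates constraint 1: syllable 1 onset /mds/ has 3 consonants (> 2) → illicit
/bspem/ — violates constraint 1: syllable 1 onset /bsp/ has 3 consonants (> 2) → illicit
Licit: /fne.ge/ → 1.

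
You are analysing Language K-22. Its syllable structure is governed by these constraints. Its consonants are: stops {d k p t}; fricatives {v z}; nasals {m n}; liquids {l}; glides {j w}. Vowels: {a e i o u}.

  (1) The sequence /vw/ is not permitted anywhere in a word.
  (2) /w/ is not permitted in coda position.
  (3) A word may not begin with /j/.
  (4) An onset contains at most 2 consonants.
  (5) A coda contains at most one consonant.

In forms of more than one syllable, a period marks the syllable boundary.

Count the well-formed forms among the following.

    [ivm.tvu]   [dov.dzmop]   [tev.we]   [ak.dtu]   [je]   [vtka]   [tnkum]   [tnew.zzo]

1

[ivm.tvu] — violates constraint 5: syllable 1 coda /vm/ has 2 consonants (> 1) → ill-formed
[dov.dzmop] — violates constraint 4: syllable 2 onset /dzm/ has 3 consonants (> 2) → ill-formed
[tev.we] — violates constraint 1: contains banned sequence /vw/ → ill-formed
[ak.dtu] — σ1 onset /∅/, coda /k/ ok; σ2 onset /dt/ (2C), coda /∅/ ok → well-formed
[je] — violates constraint 3: word begins with /j/ → ill-formed
[vtka] — violates constraint 4: syllable 1 onset /vtk/ has 3 consonants (> 2) → ill-formed
[tnkum] — violates constraint 4: syllable 1 onset /tnk/ has 3 consonants (> 2) → ill-formed
[tnew.zzo] — violates constraint 2: syllable 1 coda contains /w/ → ill-formed
Well-formed: [ak.dtu] → 1.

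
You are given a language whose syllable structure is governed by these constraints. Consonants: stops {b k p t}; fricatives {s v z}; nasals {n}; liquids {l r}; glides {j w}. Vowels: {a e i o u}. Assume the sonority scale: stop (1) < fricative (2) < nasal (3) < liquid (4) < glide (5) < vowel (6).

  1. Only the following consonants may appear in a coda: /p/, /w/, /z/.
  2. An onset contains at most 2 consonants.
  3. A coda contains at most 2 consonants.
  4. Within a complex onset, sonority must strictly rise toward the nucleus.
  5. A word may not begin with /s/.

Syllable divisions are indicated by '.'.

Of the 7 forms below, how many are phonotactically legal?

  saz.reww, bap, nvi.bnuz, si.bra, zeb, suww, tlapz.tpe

1

saz.reww — violates constraint 5: word begins with /s/ → phonotactically illegal
bap — σ1 onset /b/, coda /p/ ok → phonotactically legal
nvi.bnuz — violates constraint 4: syllable 1 onset /nv/: /n/ (nasal, 3) → /v/ (fricative, 2) does not rise → phonotactically illegal
si.bra — violates constraint 5: word begins with /s/ → phonotactically illegal
zeb — violates constraint 1: syllable 1 coda contains /b/, which is not a licensed coda consonant → phonotactically illegal
suww — violates constraint 5: word begins with /s/ → phonotactically illegal
tlapz.tpe — violates constraint 4: syllable 2 onset /tp/: /t/ (stop, 1) → /p/ (stop, 1) does not rise → phonotactically illegal
Phonotactically legal: bap → 1.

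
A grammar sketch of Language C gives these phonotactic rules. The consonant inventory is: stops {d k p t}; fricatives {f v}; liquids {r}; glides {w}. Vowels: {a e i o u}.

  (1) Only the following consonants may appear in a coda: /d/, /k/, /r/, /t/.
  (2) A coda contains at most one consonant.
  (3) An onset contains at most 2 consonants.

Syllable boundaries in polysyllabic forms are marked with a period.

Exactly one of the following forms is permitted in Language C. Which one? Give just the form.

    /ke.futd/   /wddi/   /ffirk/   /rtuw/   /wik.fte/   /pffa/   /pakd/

/ke.futd/ — violates constraint 2: syllable 2 coda /td/ has 2 consonants (> 1) → not permitted
/wddi/ — violates constraint 3: syllable 1 onset /wdd/ has 3 consonants (> 2) → not permitted
/ffirk/ — violates constraint 2: syllable 1 coda /rk/ has 2 consonants (> 1) → not permitted
/rtuw/ — violates constraint 1: syllable 1 coda contains /w/, which is not a licensed coda consonant → not permitted
/wik.fte/ — σ1 onset /w/, coda /k/ ok; σ2 onset /ft/ (2C), coda /∅/ ok → permitted
/pffa/ — violates constraint 3: syllable 1 onset /pff/ has 3 consonants (> 2) → not permitted
/pakd/ — violates constraint 2: syllable 1 coda /kd/ has 2 consonants (> 1) → not permitted

/wik.fte/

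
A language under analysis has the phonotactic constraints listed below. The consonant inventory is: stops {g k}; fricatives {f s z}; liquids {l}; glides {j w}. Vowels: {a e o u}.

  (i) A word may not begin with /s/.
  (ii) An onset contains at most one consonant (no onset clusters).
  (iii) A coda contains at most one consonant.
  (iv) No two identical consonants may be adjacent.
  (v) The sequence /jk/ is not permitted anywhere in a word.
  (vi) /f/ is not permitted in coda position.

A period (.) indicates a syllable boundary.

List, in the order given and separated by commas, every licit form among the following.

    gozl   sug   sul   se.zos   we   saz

we

gozl — violates constraint (iii): syllable 1 coda /zl/ has 2 consonants (> 1) → illicit
sug — violates constraint (i): word begins with /s/ → illicit
sul — violates constraint (i): word begins with /s/ → illicit
se.zos — violates constraint (i): word begins with /s/ → illicit
we — σ1 onset /w/, coda /∅/ ok → licit
saz — violates constraint (i): word begins with /s/ → illicit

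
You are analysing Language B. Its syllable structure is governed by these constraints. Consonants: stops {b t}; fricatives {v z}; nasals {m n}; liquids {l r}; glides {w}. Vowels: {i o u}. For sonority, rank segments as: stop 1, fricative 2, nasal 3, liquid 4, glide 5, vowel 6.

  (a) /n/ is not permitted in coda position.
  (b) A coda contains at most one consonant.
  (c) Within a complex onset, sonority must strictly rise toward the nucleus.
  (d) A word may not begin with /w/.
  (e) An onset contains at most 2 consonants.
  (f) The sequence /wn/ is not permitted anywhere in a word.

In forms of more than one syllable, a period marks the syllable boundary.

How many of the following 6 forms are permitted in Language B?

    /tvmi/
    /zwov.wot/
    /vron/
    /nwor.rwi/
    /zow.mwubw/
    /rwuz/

/tvmi/ — violates constraint (e): syllable 1 onset /tvm/ has 3 consonants (> 2) → not permitted
/zwov.wot/ — σ1 onset /zw/ (2→5 rises), coda /v/ ok; σ2 onset /w/, coda /t/ ok → permitted
/vron/ — violates constraint (a): syllable 1 coda contains /n/ → not permitted
/nwor.rwi/ — σ1 onset /nw/ (3→5 rises), coda /r/ ok; σ2 onset /rw/ (4→5 rises), coda /∅/ ok → permitted
/zow.mwubw/ — violates constraint (b): syllable 2 coda /bw/ has 2 consonants (> 1) → not permitted
/rwuz/ — σ1 onset /rw/ (4→5 rises), coda /z/ ok → permitted
Permitted: /zwov.wot/, /nwor.rwi/, /rwuz/ → 3.

3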